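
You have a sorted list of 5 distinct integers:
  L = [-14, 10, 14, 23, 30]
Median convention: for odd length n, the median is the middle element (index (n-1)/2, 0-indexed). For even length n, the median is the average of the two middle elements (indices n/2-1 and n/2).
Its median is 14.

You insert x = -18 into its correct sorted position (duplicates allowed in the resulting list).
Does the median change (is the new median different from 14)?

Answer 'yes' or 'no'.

Answer: yes

Derivation:
Old median = 14
Insert x = -18
New median = 12
Changed? yes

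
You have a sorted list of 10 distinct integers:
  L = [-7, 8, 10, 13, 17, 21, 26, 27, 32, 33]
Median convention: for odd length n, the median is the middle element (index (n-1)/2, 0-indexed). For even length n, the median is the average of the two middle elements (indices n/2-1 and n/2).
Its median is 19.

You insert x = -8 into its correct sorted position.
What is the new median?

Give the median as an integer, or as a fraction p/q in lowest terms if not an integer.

Answer: 17

Derivation:
Old list (sorted, length 10): [-7, 8, 10, 13, 17, 21, 26, 27, 32, 33]
Old median = 19
Insert x = -8
Old length even (10). Middle pair: indices 4,5 = 17,21.
New length odd (11). New median = single middle element.
x = -8: 0 elements are < x, 10 elements are > x.
New sorted list: [-8, -7, 8, 10, 13, 17, 21, 26, 27, 32, 33]
New median = 17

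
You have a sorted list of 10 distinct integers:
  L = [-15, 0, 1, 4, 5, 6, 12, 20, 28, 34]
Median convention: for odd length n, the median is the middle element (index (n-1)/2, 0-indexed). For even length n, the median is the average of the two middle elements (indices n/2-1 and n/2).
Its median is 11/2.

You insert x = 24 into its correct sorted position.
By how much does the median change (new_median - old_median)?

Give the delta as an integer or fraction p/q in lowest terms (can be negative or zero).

Old median = 11/2
After inserting x = 24: new sorted = [-15, 0, 1, 4, 5, 6, 12, 20, 24, 28, 34]
New median = 6
Delta = 6 - 11/2 = 1/2

Answer: 1/2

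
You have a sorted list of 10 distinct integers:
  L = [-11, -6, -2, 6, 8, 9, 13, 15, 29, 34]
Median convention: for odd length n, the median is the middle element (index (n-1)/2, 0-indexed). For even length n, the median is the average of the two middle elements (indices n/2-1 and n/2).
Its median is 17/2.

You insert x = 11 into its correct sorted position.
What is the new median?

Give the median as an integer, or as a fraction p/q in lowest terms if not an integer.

Answer: 9

Derivation:
Old list (sorted, length 10): [-11, -6, -2, 6, 8, 9, 13, 15, 29, 34]
Old median = 17/2
Insert x = 11
Old length even (10). Middle pair: indices 4,5 = 8,9.
New length odd (11). New median = single middle element.
x = 11: 6 elements are < x, 4 elements are > x.
New sorted list: [-11, -6, -2, 6, 8, 9, 11, 13, 15, 29, 34]
New median = 9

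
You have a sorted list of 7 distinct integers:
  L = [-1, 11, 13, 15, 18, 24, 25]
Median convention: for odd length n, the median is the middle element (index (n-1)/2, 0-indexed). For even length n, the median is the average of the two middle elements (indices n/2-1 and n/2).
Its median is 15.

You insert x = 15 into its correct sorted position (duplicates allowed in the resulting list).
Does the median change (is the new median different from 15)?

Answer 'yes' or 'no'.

Old median = 15
Insert x = 15
New median = 15
Changed? no

Answer: no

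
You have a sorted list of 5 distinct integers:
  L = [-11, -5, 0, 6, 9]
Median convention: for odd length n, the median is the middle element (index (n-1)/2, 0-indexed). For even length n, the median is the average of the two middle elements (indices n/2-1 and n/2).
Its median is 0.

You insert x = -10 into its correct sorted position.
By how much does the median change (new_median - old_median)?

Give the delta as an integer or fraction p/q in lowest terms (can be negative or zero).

Old median = 0
After inserting x = -10: new sorted = [-11, -10, -5, 0, 6, 9]
New median = -5/2
Delta = -5/2 - 0 = -5/2

Answer: -5/2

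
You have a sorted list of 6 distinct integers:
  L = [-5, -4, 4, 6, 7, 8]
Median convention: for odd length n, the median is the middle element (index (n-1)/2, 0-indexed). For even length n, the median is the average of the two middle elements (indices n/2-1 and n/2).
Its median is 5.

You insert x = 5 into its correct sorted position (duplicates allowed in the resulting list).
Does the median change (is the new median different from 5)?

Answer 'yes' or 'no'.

Old median = 5
Insert x = 5
New median = 5
Changed? no

Answer: no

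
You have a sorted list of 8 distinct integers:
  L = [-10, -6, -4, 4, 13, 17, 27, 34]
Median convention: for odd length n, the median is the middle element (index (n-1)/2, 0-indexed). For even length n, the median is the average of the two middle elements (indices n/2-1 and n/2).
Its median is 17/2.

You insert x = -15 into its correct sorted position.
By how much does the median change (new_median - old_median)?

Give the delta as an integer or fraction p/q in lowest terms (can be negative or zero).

Answer: -9/2

Derivation:
Old median = 17/2
After inserting x = -15: new sorted = [-15, -10, -6, -4, 4, 13, 17, 27, 34]
New median = 4
Delta = 4 - 17/2 = -9/2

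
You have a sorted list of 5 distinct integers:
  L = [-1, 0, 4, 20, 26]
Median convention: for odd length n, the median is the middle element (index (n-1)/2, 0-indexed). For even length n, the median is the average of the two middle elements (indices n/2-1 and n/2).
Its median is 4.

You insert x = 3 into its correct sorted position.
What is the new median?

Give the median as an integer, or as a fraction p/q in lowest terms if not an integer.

Old list (sorted, length 5): [-1, 0, 4, 20, 26]
Old median = 4
Insert x = 3
Old length odd (5). Middle was index 2 = 4.
New length even (6). New median = avg of two middle elements.
x = 3: 2 elements are < x, 3 elements are > x.
New sorted list: [-1, 0, 3, 4, 20, 26]
New median = 7/2

Answer: 7/2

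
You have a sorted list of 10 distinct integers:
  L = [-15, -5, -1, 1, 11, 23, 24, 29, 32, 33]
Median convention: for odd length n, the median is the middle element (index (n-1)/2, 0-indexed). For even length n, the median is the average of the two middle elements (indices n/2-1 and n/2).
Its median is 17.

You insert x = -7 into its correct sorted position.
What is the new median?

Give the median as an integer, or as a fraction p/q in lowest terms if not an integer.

Answer: 11

Derivation:
Old list (sorted, length 10): [-15, -5, -1, 1, 11, 23, 24, 29, 32, 33]
Old median = 17
Insert x = -7
Old length even (10). Middle pair: indices 4,5 = 11,23.
New length odd (11). New median = single middle element.
x = -7: 1 elements are < x, 9 elements are > x.
New sorted list: [-15, -7, -5, -1, 1, 11, 23, 24, 29, 32, 33]
New median = 11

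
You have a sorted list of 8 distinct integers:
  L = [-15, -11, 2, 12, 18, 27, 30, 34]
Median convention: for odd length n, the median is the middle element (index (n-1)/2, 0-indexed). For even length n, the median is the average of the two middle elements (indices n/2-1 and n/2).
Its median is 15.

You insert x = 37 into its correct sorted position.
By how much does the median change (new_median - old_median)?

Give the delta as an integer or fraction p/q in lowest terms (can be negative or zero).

Old median = 15
After inserting x = 37: new sorted = [-15, -11, 2, 12, 18, 27, 30, 34, 37]
New median = 18
Delta = 18 - 15 = 3

Answer: 3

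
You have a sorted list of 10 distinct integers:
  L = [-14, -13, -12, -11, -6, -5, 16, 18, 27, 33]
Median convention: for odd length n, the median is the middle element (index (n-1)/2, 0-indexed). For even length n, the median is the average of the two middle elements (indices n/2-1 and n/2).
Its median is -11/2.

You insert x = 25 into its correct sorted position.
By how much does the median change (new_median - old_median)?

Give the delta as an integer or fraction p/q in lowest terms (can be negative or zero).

Answer: 1/2

Derivation:
Old median = -11/2
After inserting x = 25: new sorted = [-14, -13, -12, -11, -6, -5, 16, 18, 25, 27, 33]
New median = -5
Delta = -5 - -11/2 = 1/2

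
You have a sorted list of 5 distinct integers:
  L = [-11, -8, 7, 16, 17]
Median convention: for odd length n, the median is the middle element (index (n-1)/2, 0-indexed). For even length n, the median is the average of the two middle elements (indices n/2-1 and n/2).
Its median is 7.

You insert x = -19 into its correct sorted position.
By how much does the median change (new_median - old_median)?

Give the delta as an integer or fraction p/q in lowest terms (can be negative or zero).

Answer: -15/2

Derivation:
Old median = 7
After inserting x = -19: new sorted = [-19, -11, -8, 7, 16, 17]
New median = -1/2
Delta = -1/2 - 7 = -15/2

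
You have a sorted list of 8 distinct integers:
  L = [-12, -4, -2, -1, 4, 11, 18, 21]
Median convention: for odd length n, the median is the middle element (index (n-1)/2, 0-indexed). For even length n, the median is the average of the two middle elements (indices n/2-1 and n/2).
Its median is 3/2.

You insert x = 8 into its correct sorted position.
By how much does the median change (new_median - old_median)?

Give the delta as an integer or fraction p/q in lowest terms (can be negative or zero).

Old median = 3/2
After inserting x = 8: new sorted = [-12, -4, -2, -1, 4, 8, 11, 18, 21]
New median = 4
Delta = 4 - 3/2 = 5/2

Answer: 5/2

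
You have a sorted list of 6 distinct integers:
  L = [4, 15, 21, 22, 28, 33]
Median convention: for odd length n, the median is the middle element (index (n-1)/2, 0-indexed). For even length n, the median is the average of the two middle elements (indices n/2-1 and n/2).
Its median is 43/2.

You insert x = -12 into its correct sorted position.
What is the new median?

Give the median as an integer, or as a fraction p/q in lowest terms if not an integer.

Answer: 21

Derivation:
Old list (sorted, length 6): [4, 15, 21, 22, 28, 33]
Old median = 43/2
Insert x = -12
Old length even (6). Middle pair: indices 2,3 = 21,22.
New length odd (7). New median = single middle element.
x = -12: 0 elements are < x, 6 elements are > x.
New sorted list: [-12, 4, 15, 21, 22, 28, 33]
New median = 21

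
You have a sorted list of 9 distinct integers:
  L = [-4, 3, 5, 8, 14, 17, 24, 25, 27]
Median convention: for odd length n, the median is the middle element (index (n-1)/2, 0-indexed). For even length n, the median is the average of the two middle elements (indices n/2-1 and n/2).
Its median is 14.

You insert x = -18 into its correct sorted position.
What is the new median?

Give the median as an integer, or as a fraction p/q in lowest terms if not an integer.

Old list (sorted, length 9): [-4, 3, 5, 8, 14, 17, 24, 25, 27]
Old median = 14
Insert x = -18
Old length odd (9). Middle was index 4 = 14.
New length even (10). New median = avg of two middle elements.
x = -18: 0 elements are < x, 9 elements are > x.
New sorted list: [-18, -4, 3, 5, 8, 14, 17, 24, 25, 27]
New median = 11

Answer: 11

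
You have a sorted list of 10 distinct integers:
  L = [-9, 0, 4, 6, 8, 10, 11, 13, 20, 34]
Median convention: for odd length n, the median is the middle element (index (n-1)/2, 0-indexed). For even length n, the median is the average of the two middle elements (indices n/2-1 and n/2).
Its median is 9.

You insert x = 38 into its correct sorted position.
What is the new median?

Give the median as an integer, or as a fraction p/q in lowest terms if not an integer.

Answer: 10

Derivation:
Old list (sorted, length 10): [-9, 0, 4, 6, 8, 10, 11, 13, 20, 34]
Old median = 9
Insert x = 38
Old length even (10). Middle pair: indices 4,5 = 8,10.
New length odd (11). New median = single middle element.
x = 38: 10 elements are < x, 0 elements are > x.
New sorted list: [-9, 0, 4, 6, 8, 10, 11, 13, 20, 34, 38]
New median = 10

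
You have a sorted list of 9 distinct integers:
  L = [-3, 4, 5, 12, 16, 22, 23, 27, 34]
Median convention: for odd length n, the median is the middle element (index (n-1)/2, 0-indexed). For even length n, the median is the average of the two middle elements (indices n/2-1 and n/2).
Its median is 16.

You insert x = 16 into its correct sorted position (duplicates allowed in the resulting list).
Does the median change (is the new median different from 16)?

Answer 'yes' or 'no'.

Answer: no

Derivation:
Old median = 16
Insert x = 16
New median = 16
Changed? no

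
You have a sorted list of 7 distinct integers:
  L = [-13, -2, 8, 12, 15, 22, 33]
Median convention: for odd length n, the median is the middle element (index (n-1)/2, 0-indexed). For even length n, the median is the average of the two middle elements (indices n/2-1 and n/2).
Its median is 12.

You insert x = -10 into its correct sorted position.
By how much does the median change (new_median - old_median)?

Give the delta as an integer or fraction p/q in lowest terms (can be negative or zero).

Answer: -2

Derivation:
Old median = 12
After inserting x = -10: new sorted = [-13, -10, -2, 8, 12, 15, 22, 33]
New median = 10
Delta = 10 - 12 = -2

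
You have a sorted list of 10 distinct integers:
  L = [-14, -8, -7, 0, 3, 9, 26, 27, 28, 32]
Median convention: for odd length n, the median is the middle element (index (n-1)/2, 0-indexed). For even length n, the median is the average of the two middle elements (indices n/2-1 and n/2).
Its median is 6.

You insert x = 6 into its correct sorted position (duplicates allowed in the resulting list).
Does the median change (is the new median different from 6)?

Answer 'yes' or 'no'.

Old median = 6
Insert x = 6
New median = 6
Changed? no

Answer: no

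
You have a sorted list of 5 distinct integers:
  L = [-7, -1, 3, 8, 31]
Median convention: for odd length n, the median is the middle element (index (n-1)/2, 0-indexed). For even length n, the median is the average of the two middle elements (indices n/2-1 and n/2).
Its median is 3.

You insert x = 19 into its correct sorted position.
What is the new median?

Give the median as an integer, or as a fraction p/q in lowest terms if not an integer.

Answer: 11/2

Derivation:
Old list (sorted, length 5): [-7, -1, 3, 8, 31]
Old median = 3
Insert x = 19
Old length odd (5). Middle was index 2 = 3.
New length even (6). New median = avg of two middle elements.
x = 19: 4 elements are < x, 1 elements are > x.
New sorted list: [-7, -1, 3, 8, 19, 31]
New median = 11/2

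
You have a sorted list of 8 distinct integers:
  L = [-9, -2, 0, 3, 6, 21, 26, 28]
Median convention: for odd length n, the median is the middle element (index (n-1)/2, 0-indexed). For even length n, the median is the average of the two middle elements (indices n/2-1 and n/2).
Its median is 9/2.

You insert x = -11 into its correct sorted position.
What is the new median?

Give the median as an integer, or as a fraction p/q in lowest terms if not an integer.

Answer: 3

Derivation:
Old list (sorted, length 8): [-9, -2, 0, 3, 6, 21, 26, 28]
Old median = 9/2
Insert x = -11
Old length even (8). Middle pair: indices 3,4 = 3,6.
New length odd (9). New median = single middle element.
x = -11: 0 elements are < x, 8 elements are > x.
New sorted list: [-11, -9, -2, 0, 3, 6, 21, 26, 28]
New median = 3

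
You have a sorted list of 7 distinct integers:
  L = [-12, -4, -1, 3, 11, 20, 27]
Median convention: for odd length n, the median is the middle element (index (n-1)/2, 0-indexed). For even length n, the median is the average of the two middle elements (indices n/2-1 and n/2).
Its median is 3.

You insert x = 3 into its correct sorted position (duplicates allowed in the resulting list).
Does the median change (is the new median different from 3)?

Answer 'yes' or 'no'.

Old median = 3
Insert x = 3
New median = 3
Changed? no

Answer: no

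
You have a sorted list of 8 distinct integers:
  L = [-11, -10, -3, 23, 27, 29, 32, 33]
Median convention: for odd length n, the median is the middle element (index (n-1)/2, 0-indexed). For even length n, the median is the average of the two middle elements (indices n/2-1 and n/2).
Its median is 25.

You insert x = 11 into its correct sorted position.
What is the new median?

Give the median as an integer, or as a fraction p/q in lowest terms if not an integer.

Answer: 23

Derivation:
Old list (sorted, length 8): [-11, -10, -3, 23, 27, 29, 32, 33]
Old median = 25
Insert x = 11
Old length even (8). Middle pair: indices 3,4 = 23,27.
New length odd (9). New median = single middle element.
x = 11: 3 elements are < x, 5 elements are > x.
New sorted list: [-11, -10, -3, 11, 23, 27, 29, 32, 33]
New median = 23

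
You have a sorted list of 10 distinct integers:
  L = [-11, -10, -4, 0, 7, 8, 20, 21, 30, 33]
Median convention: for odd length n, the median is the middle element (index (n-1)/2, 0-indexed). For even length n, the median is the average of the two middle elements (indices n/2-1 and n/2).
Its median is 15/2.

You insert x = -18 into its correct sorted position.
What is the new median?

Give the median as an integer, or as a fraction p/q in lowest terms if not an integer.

Old list (sorted, length 10): [-11, -10, -4, 0, 7, 8, 20, 21, 30, 33]
Old median = 15/2
Insert x = -18
Old length even (10). Middle pair: indices 4,5 = 7,8.
New length odd (11). New median = single middle element.
x = -18: 0 elements are < x, 10 elements are > x.
New sorted list: [-18, -11, -10, -4, 0, 7, 8, 20, 21, 30, 33]
New median = 7

Answer: 7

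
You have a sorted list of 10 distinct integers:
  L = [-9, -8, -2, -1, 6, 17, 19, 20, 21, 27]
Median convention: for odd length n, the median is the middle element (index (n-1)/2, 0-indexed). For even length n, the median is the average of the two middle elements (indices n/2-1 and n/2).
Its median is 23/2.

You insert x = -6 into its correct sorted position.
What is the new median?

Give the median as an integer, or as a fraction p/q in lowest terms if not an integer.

Answer: 6

Derivation:
Old list (sorted, length 10): [-9, -8, -2, -1, 6, 17, 19, 20, 21, 27]
Old median = 23/2
Insert x = -6
Old length even (10). Middle pair: indices 4,5 = 6,17.
New length odd (11). New median = single middle element.
x = -6: 2 elements are < x, 8 elements are > x.
New sorted list: [-9, -8, -6, -2, -1, 6, 17, 19, 20, 21, 27]
New median = 6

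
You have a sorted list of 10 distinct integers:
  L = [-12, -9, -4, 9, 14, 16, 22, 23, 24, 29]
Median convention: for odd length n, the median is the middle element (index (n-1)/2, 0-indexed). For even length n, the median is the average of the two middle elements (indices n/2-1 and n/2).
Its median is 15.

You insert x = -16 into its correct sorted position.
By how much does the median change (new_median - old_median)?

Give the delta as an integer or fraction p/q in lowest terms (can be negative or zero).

Answer: -1

Derivation:
Old median = 15
After inserting x = -16: new sorted = [-16, -12, -9, -4, 9, 14, 16, 22, 23, 24, 29]
New median = 14
Delta = 14 - 15 = -1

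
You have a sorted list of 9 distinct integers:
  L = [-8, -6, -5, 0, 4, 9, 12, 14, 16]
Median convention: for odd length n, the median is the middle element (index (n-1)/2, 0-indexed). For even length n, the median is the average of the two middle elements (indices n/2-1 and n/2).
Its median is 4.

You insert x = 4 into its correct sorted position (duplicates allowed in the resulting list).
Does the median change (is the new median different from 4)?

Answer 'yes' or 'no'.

Old median = 4
Insert x = 4
New median = 4
Changed? no

Answer: no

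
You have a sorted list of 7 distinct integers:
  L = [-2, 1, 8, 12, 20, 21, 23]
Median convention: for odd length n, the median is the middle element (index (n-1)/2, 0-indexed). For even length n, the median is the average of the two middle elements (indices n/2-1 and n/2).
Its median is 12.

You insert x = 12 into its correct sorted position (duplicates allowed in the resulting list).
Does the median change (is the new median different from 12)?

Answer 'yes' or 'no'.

Answer: no

Derivation:
Old median = 12
Insert x = 12
New median = 12
Changed? no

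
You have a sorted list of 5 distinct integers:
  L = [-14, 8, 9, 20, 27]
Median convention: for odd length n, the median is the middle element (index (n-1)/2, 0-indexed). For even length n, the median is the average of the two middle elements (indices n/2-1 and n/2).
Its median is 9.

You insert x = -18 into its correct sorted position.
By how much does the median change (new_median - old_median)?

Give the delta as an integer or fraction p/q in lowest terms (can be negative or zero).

Old median = 9
After inserting x = -18: new sorted = [-18, -14, 8, 9, 20, 27]
New median = 17/2
Delta = 17/2 - 9 = -1/2

Answer: -1/2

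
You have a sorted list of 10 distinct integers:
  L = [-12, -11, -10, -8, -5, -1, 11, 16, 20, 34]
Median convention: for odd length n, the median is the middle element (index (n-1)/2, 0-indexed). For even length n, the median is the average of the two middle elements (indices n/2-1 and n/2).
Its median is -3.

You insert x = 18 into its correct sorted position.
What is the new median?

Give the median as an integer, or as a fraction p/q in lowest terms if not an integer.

Old list (sorted, length 10): [-12, -11, -10, -8, -5, -1, 11, 16, 20, 34]
Old median = -3
Insert x = 18
Old length even (10). Middle pair: indices 4,5 = -5,-1.
New length odd (11). New median = single middle element.
x = 18: 8 elements are < x, 2 elements are > x.
New sorted list: [-12, -11, -10, -8, -5, -1, 11, 16, 18, 20, 34]
New median = -1

Answer: -1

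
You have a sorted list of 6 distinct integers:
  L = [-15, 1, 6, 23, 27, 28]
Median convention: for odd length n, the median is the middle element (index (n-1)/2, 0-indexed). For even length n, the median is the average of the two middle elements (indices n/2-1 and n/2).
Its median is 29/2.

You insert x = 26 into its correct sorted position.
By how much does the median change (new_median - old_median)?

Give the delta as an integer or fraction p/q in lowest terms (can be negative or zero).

Old median = 29/2
After inserting x = 26: new sorted = [-15, 1, 6, 23, 26, 27, 28]
New median = 23
Delta = 23 - 29/2 = 17/2

Answer: 17/2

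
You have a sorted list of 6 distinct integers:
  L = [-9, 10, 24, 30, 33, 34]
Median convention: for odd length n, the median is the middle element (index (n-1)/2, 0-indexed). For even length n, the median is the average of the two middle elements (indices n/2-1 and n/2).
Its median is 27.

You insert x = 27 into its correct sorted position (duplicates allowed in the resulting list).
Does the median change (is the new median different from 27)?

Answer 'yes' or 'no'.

Old median = 27
Insert x = 27
New median = 27
Changed? no

Answer: no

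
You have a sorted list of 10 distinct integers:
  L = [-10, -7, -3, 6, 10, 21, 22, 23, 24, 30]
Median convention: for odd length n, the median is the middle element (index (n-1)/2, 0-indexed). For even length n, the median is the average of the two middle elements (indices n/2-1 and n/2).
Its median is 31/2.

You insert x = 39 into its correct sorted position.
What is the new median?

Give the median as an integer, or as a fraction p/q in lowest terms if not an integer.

Answer: 21

Derivation:
Old list (sorted, length 10): [-10, -7, -3, 6, 10, 21, 22, 23, 24, 30]
Old median = 31/2
Insert x = 39
Old length even (10). Middle pair: indices 4,5 = 10,21.
New length odd (11). New median = single middle element.
x = 39: 10 elements are < x, 0 elements are > x.
New sorted list: [-10, -7, -3, 6, 10, 21, 22, 23, 24, 30, 39]
New median = 21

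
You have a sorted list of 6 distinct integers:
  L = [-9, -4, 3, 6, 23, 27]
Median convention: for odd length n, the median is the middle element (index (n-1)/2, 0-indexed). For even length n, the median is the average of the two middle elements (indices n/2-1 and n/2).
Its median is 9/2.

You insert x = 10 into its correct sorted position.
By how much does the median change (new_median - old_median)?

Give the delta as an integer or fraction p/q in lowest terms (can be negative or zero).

Answer: 3/2

Derivation:
Old median = 9/2
After inserting x = 10: new sorted = [-9, -4, 3, 6, 10, 23, 27]
New median = 6
Delta = 6 - 9/2 = 3/2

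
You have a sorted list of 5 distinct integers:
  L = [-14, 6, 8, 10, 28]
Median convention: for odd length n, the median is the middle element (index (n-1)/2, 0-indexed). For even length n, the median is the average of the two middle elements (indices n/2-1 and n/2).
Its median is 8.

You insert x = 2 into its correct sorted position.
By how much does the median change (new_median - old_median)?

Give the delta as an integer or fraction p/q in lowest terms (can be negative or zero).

Answer: -1

Derivation:
Old median = 8
After inserting x = 2: new sorted = [-14, 2, 6, 8, 10, 28]
New median = 7
Delta = 7 - 8 = -1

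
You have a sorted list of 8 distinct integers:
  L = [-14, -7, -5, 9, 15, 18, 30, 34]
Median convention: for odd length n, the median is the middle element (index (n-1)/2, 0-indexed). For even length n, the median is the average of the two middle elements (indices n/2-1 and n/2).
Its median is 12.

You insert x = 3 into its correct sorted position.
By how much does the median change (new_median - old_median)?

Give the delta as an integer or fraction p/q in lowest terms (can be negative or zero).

Answer: -3

Derivation:
Old median = 12
After inserting x = 3: new sorted = [-14, -7, -5, 3, 9, 15, 18, 30, 34]
New median = 9
Delta = 9 - 12 = -3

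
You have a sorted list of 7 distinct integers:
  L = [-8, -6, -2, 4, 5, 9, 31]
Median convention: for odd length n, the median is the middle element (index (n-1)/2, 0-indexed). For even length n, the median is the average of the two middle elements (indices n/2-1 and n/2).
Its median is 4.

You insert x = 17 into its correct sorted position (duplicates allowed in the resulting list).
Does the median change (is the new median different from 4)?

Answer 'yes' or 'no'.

Answer: yes

Derivation:
Old median = 4
Insert x = 17
New median = 9/2
Changed? yes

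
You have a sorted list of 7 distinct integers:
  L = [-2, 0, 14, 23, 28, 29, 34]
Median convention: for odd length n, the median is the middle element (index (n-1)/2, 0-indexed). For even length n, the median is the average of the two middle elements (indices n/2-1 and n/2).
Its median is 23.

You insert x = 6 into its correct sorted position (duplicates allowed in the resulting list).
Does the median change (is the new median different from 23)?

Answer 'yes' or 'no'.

Answer: yes

Derivation:
Old median = 23
Insert x = 6
New median = 37/2
Changed? yes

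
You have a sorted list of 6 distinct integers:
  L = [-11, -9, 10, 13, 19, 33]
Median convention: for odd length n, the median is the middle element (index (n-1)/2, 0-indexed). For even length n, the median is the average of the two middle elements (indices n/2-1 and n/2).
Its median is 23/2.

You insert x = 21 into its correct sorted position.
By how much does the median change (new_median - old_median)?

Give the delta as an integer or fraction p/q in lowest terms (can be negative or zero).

Answer: 3/2

Derivation:
Old median = 23/2
After inserting x = 21: new sorted = [-11, -9, 10, 13, 19, 21, 33]
New median = 13
Delta = 13 - 23/2 = 3/2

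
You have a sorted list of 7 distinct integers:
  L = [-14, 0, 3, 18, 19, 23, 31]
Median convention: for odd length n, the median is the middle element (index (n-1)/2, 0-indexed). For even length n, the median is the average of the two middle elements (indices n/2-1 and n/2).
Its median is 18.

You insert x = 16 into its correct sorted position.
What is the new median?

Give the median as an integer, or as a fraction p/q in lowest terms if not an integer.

Old list (sorted, length 7): [-14, 0, 3, 18, 19, 23, 31]
Old median = 18
Insert x = 16
Old length odd (7). Middle was index 3 = 18.
New length even (8). New median = avg of two middle elements.
x = 16: 3 elements are < x, 4 elements are > x.
New sorted list: [-14, 0, 3, 16, 18, 19, 23, 31]
New median = 17

Answer: 17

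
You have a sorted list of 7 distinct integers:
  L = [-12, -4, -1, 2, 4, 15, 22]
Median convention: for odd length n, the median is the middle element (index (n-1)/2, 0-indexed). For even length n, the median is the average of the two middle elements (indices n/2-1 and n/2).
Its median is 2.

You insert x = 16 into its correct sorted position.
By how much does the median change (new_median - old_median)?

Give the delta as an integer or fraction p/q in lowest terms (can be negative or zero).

Old median = 2
After inserting x = 16: new sorted = [-12, -4, -1, 2, 4, 15, 16, 22]
New median = 3
Delta = 3 - 2 = 1

Answer: 1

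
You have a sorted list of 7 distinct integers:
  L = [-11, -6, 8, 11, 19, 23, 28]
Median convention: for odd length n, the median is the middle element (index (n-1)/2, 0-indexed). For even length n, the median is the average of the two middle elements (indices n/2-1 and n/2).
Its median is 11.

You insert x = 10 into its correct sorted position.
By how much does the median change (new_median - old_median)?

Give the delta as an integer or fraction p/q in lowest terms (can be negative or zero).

Old median = 11
After inserting x = 10: new sorted = [-11, -6, 8, 10, 11, 19, 23, 28]
New median = 21/2
Delta = 21/2 - 11 = -1/2

Answer: -1/2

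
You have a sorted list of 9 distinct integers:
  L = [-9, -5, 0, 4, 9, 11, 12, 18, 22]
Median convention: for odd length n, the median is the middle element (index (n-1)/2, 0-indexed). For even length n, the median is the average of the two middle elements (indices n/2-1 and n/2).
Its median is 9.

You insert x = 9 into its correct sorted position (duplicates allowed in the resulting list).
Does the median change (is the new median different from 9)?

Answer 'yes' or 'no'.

Answer: no

Derivation:
Old median = 9
Insert x = 9
New median = 9
Changed? no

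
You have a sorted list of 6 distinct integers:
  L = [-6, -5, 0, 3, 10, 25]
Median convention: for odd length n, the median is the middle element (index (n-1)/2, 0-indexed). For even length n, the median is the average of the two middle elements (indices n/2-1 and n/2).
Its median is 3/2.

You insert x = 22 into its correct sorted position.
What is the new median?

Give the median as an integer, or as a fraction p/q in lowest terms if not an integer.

Old list (sorted, length 6): [-6, -5, 0, 3, 10, 25]
Old median = 3/2
Insert x = 22
Old length even (6). Middle pair: indices 2,3 = 0,3.
New length odd (7). New median = single middle element.
x = 22: 5 elements are < x, 1 elements are > x.
New sorted list: [-6, -5, 0, 3, 10, 22, 25]
New median = 3

Answer: 3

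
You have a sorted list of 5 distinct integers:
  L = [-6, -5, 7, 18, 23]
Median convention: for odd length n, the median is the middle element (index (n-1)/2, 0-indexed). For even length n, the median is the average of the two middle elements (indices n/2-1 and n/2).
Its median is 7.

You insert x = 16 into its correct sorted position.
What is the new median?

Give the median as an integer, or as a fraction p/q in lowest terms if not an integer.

Old list (sorted, length 5): [-6, -5, 7, 18, 23]
Old median = 7
Insert x = 16
Old length odd (5). Middle was index 2 = 7.
New length even (6). New median = avg of two middle elements.
x = 16: 3 elements are < x, 2 elements are > x.
New sorted list: [-6, -5, 7, 16, 18, 23]
New median = 23/2

Answer: 23/2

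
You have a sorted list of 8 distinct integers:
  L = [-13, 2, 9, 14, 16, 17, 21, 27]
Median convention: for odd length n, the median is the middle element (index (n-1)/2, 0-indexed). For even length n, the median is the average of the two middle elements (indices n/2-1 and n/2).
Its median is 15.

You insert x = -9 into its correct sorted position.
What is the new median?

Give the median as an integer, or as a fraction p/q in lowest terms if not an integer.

Answer: 14

Derivation:
Old list (sorted, length 8): [-13, 2, 9, 14, 16, 17, 21, 27]
Old median = 15
Insert x = -9
Old length even (8). Middle pair: indices 3,4 = 14,16.
New length odd (9). New median = single middle element.
x = -9: 1 elements are < x, 7 elements are > x.
New sorted list: [-13, -9, 2, 9, 14, 16, 17, 21, 27]
New median = 14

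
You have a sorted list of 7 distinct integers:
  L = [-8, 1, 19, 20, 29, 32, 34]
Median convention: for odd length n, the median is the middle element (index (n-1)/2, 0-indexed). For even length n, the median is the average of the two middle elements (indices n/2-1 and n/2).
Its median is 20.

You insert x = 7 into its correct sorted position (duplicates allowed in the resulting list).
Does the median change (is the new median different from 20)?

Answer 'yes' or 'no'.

Old median = 20
Insert x = 7
New median = 39/2
Changed? yes

Answer: yes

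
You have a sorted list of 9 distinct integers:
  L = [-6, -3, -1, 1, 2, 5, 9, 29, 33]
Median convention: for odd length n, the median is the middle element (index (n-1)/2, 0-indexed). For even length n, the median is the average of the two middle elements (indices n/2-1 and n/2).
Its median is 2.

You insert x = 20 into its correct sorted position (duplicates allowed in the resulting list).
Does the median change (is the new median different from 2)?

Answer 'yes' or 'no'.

Answer: yes

Derivation:
Old median = 2
Insert x = 20
New median = 7/2
Changed? yes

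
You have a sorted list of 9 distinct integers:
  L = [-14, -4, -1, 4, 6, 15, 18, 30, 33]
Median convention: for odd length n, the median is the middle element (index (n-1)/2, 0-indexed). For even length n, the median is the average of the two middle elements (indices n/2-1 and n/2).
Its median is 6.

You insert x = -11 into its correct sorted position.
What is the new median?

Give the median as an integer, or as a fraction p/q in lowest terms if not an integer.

Old list (sorted, length 9): [-14, -4, -1, 4, 6, 15, 18, 30, 33]
Old median = 6
Insert x = -11
Old length odd (9). Middle was index 4 = 6.
New length even (10). New median = avg of two middle elements.
x = -11: 1 elements are < x, 8 elements are > x.
New sorted list: [-14, -11, -4, -1, 4, 6, 15, 18, 30, 33]
New median = 5

Answer: 5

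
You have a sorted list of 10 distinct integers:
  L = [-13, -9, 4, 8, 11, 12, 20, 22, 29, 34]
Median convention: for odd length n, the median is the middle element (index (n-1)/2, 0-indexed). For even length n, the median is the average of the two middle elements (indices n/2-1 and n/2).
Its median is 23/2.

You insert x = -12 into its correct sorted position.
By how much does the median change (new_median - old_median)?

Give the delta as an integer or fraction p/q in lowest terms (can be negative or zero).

Answer: -1/2

Derivation:
Old median = 23/2
After inserting x = -12: new sorted = [-13, -12, -9, 4, 8, 11, 12, 20, 22, 29, 34]
New median = 11
Delta = 11 - 23/2 = -1/2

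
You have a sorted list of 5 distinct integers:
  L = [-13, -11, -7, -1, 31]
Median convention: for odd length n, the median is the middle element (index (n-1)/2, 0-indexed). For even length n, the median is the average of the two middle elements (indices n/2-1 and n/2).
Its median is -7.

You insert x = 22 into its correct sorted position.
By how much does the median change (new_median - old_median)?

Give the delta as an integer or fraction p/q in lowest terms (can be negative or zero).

Old median = -7
After inserting x = 22: new sorted = [-13, -11, -7, -1, 22, 31]
New median = -4
Delta = -4 - -7 = 3

Answer: 3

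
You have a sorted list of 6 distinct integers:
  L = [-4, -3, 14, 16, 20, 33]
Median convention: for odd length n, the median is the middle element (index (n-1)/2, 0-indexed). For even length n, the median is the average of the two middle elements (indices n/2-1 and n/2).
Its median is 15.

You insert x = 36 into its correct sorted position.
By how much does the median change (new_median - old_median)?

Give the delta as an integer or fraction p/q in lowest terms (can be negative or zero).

Old median = 15
After inserting x = 36: new sorted = [-4, -3, 14, 16, 20, 33, 36]
New median = 16
Delta = 16 - 15 = 1

Answer: 1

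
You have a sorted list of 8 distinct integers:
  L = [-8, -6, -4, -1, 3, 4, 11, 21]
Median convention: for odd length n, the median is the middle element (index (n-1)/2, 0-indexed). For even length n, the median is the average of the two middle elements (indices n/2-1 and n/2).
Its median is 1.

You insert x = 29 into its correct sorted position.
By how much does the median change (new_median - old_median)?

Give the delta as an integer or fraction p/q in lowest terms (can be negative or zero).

Old median = 1
After inserting x = 29: new sorted = [-8, -6, -4, -1, 3, 4, 11, 21, 29]
New median = 3
Delta = 3 - 1 = 2

Answer: 2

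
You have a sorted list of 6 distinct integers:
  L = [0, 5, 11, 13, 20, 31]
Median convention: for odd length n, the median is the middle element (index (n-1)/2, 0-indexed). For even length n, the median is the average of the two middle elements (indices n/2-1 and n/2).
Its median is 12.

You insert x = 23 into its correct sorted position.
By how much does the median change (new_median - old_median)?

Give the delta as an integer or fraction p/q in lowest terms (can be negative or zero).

Old median = 12
After inserting x = 23: new sorted = [0, 5, 11, 13, 20, 23, 31]
New median = 13
Delta = 13 - 12 = 1

Answer: 1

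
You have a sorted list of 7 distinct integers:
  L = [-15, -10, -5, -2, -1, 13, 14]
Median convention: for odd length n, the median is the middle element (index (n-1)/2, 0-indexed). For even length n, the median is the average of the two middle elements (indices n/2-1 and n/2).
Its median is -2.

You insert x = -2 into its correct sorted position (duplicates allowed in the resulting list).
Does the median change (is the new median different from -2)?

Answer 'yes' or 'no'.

Old median = -2
Insert x = -2
New median = -2
Changed? no

Answer: no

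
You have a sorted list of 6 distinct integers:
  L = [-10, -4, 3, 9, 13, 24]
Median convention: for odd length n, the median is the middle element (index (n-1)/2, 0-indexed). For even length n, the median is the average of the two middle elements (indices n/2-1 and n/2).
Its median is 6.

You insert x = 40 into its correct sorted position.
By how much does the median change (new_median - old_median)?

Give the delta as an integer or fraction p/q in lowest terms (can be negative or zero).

Old median = 6
After inserting x = 40: new sorted = [-10, -4, 3, 9, 13, 24, 40]
New median = 9
Delta = 9 - 6 = 3

Answer: 3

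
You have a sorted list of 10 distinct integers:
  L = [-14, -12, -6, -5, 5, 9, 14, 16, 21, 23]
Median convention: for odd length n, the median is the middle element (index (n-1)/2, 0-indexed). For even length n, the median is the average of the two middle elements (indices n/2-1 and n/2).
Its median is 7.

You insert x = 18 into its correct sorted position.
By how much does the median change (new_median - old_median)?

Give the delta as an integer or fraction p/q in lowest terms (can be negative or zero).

Answer: 2

Derivation:
Old median = 7
After inserting x = 18: new sorted = [-14, -12, -6, -5, 5, 9, 14, 16, 18, 21, 23]
New median = 9
Delta = 9 - 7 = 2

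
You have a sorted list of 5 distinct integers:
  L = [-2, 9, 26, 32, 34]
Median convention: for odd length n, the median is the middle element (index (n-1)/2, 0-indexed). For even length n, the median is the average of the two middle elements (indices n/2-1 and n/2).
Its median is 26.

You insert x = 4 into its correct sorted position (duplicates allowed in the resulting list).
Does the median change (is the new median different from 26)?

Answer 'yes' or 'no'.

Old median = 26
Insert x = 4
New median = 35/2
Changed? yes

Answer: yes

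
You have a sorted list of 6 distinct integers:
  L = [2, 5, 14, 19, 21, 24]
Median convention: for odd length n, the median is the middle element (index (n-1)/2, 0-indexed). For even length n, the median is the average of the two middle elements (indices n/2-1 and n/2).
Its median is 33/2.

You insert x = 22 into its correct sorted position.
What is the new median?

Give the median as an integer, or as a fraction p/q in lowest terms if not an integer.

Answer: 19

Derivation:
Old list (sorted, length 6): [2, 5, 14, 19, 21, 24]
Old median = 33/2
Insert x = 22
Old length even (6). Middle pair: indices 2,3 = 14,19.
New length odd (7). New median = single middle element.
x = 22: 5 elements are < x, 1 elements are > x.
New sorted list: [2, 5, 14, 19, 21, 22, 24]
New median = 19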